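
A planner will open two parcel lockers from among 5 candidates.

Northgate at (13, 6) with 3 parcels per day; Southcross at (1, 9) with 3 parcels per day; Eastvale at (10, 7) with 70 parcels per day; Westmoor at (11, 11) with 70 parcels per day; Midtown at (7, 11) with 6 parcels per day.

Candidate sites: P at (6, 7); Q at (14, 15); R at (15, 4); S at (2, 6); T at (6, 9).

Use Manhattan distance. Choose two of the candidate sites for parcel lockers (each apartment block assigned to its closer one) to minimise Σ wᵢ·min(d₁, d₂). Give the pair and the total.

{P, T}, total 827

Evaluate every pair (each demand assigned to the nearer of the two):
  {P, T}: total = 827
  {P, Q}: total = 845
  {R, T}: total = 955
  {S, T}: total = 970
  {P, R}: total = 973
  {Q, T}: total = 973
  {P, S}: total = 976
  {Q, R}: total = 1185
  {Q, S}: total = 1222
  {R, S}: total = 1414
Best pair: {P, T} with total 827.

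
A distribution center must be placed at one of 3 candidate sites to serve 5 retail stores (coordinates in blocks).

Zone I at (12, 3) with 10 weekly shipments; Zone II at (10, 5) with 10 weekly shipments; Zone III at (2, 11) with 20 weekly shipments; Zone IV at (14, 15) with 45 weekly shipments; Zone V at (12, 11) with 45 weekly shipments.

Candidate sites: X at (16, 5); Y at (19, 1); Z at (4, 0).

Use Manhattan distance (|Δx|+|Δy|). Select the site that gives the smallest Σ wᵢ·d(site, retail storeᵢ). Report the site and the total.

X, total 1510 blocks

Total weighted distance at each candidate:
  X (16, 5): total = 1510
  Y (19, 1): total = 2380
  Z (4, 0): total = 2460
Minimum is at X with total 1510 blocks.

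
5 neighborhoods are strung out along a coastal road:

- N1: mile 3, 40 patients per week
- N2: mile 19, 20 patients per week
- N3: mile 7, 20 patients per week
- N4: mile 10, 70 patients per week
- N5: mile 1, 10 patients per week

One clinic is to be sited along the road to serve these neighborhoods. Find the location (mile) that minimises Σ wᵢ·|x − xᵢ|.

x = 10

For a sum of weighted absolute distances on a line, the optimum is the weighted median (not the mean). Total weight W = 160; half-weight = 80.
Sort by position and accumulate weight:
  mile 1 (N5, w=10) → cum 10
  mile 3 (N1, w=40) → cum 50
  mile 7 (N3, w=20) → cum 70
  mile 10 (N4, w=70) → cum 140  ≥ 80 → median here
  mile 19 (N2, w=20) → cum 160
Optimal location: mile 10.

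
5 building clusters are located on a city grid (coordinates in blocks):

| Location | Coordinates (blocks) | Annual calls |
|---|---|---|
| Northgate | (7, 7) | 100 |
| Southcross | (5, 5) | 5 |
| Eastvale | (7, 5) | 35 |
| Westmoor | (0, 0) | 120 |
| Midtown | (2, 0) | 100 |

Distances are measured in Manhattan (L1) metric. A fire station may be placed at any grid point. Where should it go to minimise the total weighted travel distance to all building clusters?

(2, 0)

Manhattan distance separates: Σwᵢ(|x−xᵢ|+|y−yᵢ|) = Σwᵢ|x−xᵢ| + Σwᵢ|y−yᵢ|, so x and y are optimised independently as 1-D weighted medians.
Total weight W = 360; half = 180.
x-coordinate, sorted with cumulative weight:
  x=0 (Westmoor, w=120) cum 120
  x=2 (Midtown, w=100) cum 220  ← median
  x=5 (Southcross, w=5) cum 225
  x=7 (Northgate, w=100) cum 325
  x=7 (Eastvale, w=35) cum 360
⇒ x* = 2
y-coordinate, sorted with cumulative weight:
  y=0 (Westmoor, w=120) cum 120
  y=0 (Midtown, w=100) cum 220  ← median
  y=5 (Southcross, w=5) cum 225
  y=5 (Eastvale, w=35) cum 260
  y=7 (Northgate, w=100) cum 360
⇒ y* = 0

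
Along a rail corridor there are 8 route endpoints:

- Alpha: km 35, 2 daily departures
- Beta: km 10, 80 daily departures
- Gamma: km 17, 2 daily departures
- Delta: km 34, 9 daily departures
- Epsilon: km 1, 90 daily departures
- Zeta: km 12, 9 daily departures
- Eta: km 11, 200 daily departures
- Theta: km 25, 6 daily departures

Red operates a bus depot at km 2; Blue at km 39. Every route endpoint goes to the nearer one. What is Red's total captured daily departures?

The indifferent point is the midpoint (2+39)/2 = 20.5; route endpoints left of it (closer to Red at 2) go to Red, those right go to Blue.
  Epsilon at 1 (w=90) → Red
  Beta at 10 (w=80) → Red
  Eta at 11 (w=200) → Red
  Zeta at 12 (w=9) → Red
  Gamma at 17 (w=2) → Red
  Theta at 25 (w=6) → Blue
  Delta at 34 (w=9) → Blue
  Alpha at 35 (w=2) → Blue
Red captures 381; Blue captures 17.

381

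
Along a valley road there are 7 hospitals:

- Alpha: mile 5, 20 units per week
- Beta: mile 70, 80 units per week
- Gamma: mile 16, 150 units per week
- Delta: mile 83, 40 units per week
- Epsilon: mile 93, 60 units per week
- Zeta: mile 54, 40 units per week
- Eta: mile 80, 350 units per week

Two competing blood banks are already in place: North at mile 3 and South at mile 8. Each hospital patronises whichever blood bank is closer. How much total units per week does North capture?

The indifferent point is the midpoint (3+8)/2 = 5.5; hospitals left of it (closer to North at 3) go to North, those right go to South.
  Alpha at 5 (w=20) → North
  Gamma at 16 (w=150) → South
  Zeta at 54 (w=40) → South
  Beta at 70 (w=80) → South
  Eta at 80 (w=350) → South
  Delta at 83 (w=40) → South
  Epsilon at 93 (w=60) → South
North captures 20; South captures 720.

20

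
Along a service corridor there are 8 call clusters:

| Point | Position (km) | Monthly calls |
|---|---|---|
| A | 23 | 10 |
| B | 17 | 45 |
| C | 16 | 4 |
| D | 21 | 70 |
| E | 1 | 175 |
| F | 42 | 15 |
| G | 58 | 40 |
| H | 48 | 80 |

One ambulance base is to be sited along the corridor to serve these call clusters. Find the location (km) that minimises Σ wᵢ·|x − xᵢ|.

For a sum of weighted absolute distances on a line, the optimum is the weighted median (not the mean). Total weight W = 439; half-weight = 219.5.
Sort by position and accumulate weight:
  km 1 (E, w=175) → cum 175
  km 16 (C, w=4) → cum 179
  km 17 (B, w=45) → cum 224  ≥ 219.5 → median here
  km 21 (D, w=70) → cum 294
  km 23 (A, w=10) → cum 304
  km 42 (F, w=15) → cum 319
  km 48 (H, w=80) → cum 399
  km 58 (G, w=40) → cum 439
Optimal location: km 17.

x = 17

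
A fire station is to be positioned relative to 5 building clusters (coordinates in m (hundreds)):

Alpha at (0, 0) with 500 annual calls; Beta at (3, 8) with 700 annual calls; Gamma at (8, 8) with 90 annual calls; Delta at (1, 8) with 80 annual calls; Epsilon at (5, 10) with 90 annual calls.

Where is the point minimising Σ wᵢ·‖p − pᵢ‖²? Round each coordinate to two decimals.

The minimiser of Σwᵢ‖p−pᵢ‖² is the weighted centroid p* = (Σwᵢpᵢ)/(Σwᵢ).
Σwᵢ = 1460.
Σwᵢxᵢ = 500·0 + 700·3 + 90·8 + 80·1 + 90·5 = 3350.
Σwᵢyᵢ = 500·0 + 700·8 + 90·8 + 80·8 + 90·10 = 7860.
x* = 3350/1460 = 2.29, y* = 7860/1460 = 5.38.

(2.29, 5.38)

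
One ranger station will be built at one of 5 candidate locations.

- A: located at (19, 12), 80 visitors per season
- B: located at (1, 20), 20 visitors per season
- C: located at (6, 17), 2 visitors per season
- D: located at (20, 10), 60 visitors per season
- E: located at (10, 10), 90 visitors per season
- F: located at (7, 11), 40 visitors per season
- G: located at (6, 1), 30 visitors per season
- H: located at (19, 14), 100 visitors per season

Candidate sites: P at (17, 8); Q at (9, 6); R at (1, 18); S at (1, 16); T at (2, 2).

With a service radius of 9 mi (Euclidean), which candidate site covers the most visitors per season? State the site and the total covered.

P, covering 330

Coverage radius r = 9 mi; a point is covered iff (Δx)²+(Δy)² ≤ 9² = 81.
  P (17, 8): covers {A, D, E, H} → 330
  Q (9, 6): covers {E, F, G} → 160
  R (1, 18): covers {B, C} → 22
  S (1, 16): covers {B, C, F} → 62
  T (2, 2): covers {G} → 30
Maximum coverage at P: 330 visitors per season.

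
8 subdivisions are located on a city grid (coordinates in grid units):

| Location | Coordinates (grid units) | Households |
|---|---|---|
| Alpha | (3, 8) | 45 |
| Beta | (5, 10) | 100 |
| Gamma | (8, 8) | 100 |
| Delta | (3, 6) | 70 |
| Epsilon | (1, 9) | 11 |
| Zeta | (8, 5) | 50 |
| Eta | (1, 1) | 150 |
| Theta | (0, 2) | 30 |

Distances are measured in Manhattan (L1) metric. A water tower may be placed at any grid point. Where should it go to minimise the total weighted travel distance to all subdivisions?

(3, 6)

Manhattan distance separates: Σwᵢ(|x−xᵢ|+|y−yᵢ|) = Σwᵢ|x−xᵢ| + Σwᵢ|y−yᵢ|, so x and y are optimised independently as 1-D weighted medians.
Total weight W = 556; half = 278.
x-coordinate, sorted with cumulative weight:
  x=0 (Theta, w=30) cum 30
  x=1 (Epsilon, w=11) cum 41
  x=1 (Eta, w=150) cum 191
  x=3 (Alpha, w=45) cum 236
  x=3 (Delta, w=70) cum 306  ← median
  x=5 (Beta, w=100) cum 406
  x=8 (Gamma, w=100) cum 506
  x=8 (Zeta, w=50) cum 556
⇒ x* = 3
y-coordinate, sorted with cumulative weight:
  y=1 (Eta, w=150) cum 150
  y=2 (Theta, w=30) cum 180
  y=5 (Zeta, w=50) cum 230
  y=6 (Delta, w=70) cum 300  ← median
  y=8 (Alpha, w=45) cum 345
  y=8 (Gamma, w=100) cum 445
  y=9 (Epsilon, w=11) cum 456
  y=10 (Beta, w=100) cum 556
⇒ y* = 6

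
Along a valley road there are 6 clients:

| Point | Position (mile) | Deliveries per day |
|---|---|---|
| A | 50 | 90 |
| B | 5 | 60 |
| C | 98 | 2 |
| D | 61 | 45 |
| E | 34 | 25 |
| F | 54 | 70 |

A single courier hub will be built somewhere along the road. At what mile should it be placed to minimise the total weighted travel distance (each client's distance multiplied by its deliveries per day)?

x = 50

For a sum of weighted absolute distances on a line, the optimum is the weighted median (not the mean). Total weight W = 292; half-weight = 146.
Sort by position and accumulate weight:
  mile 5 (B, w=60) → cum 60
  mile 34 (E, w=25) → cum 85
  mile 50 (A, w=90) → cum 175  ≥ 146 → median here
  mile 54 (F, w=70) → cum 245
  mile 61 (D, w=45) → cum 290
  mile 98 (C, w=2) → cum 292
Optimal location: mile 50.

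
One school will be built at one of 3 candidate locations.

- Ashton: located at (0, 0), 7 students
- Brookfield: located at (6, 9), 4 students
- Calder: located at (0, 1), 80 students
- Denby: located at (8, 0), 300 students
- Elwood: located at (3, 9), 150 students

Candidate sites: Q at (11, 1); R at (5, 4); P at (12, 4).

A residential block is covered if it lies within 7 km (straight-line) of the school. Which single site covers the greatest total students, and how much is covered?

Coverage radius r = 7 km; a point is covered iff (Δx)²+(Δy)² ≤ 7² = 49.
  Q (11, 1): covers {Denby} → 300
  R (5, 4): covers {Ashton, Brookfield, Calder, Denby, Elwood} → 541
  P (12, 4): covers {Denby} → 300
Maximum coverage at R: 541 students.

R, covering 541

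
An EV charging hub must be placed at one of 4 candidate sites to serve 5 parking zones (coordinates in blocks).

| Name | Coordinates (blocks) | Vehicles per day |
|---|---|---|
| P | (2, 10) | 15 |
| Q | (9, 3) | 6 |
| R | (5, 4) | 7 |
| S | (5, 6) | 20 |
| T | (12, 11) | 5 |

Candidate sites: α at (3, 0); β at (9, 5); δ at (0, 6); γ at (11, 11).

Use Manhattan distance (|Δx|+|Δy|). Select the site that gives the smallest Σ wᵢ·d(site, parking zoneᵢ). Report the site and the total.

β, total 372 blocks

Total weighted distance at each candidate:
  α (3, 0): total = 521
  β (9, 5): total = 372
  δ (0, 6): total = 396
  γ (11, 11): total = 526
Minimum is at β with total 372 blocks.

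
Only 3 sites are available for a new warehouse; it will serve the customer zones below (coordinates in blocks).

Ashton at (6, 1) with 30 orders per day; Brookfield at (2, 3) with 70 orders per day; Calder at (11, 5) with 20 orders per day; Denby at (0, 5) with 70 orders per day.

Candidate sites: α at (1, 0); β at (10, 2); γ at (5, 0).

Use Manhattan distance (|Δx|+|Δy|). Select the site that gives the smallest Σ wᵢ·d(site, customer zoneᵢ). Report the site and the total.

Total weighted distance at each candidate:
  α (1, 0): total = 1180
  β (10, 2): total = 1770
  γ (5, 0): total = 1400
Minimum is at α with total 1180 blocks.

α, total 1180 blocks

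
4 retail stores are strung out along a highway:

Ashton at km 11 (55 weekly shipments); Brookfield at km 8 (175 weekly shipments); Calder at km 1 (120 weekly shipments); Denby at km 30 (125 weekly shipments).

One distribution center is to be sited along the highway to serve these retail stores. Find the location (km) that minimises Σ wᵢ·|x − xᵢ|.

For a sum of weighted absolute distances on a line, the optimum is the weighted median (not the mean). Total weight W = 475; half-weight = 237.5.
Sort by position and accumulate weight:
  km 1 (Calder, w=120) → cum 120
  km 8 (Brookfield, w=175) → cum 295  ≥ 237.5 → median here
  km 11 (Ashton, w=55) → cum 350
  km 30 (Denby, w=125) → cum 475
Optimal location: km 8.

x = 8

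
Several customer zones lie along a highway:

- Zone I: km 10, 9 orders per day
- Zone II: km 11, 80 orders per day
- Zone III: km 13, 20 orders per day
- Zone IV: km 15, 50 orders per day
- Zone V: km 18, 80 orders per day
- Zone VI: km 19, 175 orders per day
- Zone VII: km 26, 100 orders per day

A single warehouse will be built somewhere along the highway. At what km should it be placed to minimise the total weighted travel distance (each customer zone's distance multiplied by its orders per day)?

For a sum of weighted absolute distances on a line, the optimum is the weighted median (not the mean). Total weight W = 514; half-weight = 257.
Sort by position and accumulate weight:
  km 10 (Zone I, w=9) → cum 9
  km 11 (Zone II, w=80) → cum 89
  km 13 (Zone III, w=20) → cum 109
  km 15 (Zone IV, w=50) → cum 159
  km 18 (Zone V, w=80) → cum 239
  km 19 (Zone VI, w=175) → cum 414  ≥ 257 → median here
  km 26 (Zone VII, w=100) → cum 514
Optimal location: km 19.

x = 19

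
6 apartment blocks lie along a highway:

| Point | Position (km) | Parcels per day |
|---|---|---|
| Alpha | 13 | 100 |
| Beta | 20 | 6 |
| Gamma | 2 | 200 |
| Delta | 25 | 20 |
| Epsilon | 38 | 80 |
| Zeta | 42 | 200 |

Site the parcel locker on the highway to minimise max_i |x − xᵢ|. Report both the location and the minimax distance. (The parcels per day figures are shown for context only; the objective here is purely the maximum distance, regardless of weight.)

location 22, max distance 20

The 1-center on a line is the midpoint of the two extreme points: leftmost at 2, rightmost at 42.
Optimal location = (2 + 42)/2 = 22; maximum distance = (42 − 2)/2 = 20.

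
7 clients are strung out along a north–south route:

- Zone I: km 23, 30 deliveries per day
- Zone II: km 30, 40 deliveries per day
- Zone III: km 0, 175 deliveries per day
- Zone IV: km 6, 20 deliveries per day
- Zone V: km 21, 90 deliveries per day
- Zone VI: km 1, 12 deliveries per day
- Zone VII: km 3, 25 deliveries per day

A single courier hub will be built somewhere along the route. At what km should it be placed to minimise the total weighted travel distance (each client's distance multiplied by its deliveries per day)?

x = 3

For a sum of weighted absolute distances on a line, the optimum is the weighted median (not the mean). Total weight W = 392; half-weight = 196.
Sort by position and accumulate weight:
  km 0 (Zone III, w=175) → cum 175
  km 1 (Zone VI, w=12) → cum 187
  km 3 (Zone VII, w=25) → cum 212  ≥ 196 → median here
  km 6 (Zone IV, w=20) → cum 232
  km 21 (Zone V, w=90) → cum 322
  km 23 (Zone I, w=30) → cum 352
  km 30 (Zone II, w=40) → cum 392
Optimal location: km 3.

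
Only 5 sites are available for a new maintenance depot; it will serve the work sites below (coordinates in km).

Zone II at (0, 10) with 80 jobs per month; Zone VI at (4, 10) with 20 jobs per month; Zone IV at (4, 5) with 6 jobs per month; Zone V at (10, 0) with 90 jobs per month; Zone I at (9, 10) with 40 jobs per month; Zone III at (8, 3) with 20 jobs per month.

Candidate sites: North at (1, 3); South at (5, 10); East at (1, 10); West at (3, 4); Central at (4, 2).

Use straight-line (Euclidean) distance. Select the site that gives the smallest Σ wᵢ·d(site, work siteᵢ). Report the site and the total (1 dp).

South, total 1769.1 km

Total weighted distance at each candidate:
  North (1, 3): total = 2158.7
  South (5, 10): total = 1769.1
  East (1, 10): total = 1903.8
  West (3, 4): total = 1833.8
  Central (4, 2): total = 1922.6
Minimum is at South with total 1769.1 km.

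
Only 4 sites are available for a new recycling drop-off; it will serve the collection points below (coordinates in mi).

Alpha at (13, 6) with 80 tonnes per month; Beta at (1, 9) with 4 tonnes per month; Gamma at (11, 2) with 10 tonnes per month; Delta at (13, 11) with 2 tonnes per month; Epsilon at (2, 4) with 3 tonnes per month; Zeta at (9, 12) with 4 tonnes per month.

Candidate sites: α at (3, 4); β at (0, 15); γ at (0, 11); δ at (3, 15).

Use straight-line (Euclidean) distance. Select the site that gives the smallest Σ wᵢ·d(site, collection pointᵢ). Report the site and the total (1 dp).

Total weighted distance at each candidate:
  α (3, 4): total = 987.3
  β (0, 15): total = 1558.2
  γ (0, 11): total = 1349.4
  δ (3, 15): total = 1335.7
Minimum is at α with total 987.3 mi.

α, total 987.3 mi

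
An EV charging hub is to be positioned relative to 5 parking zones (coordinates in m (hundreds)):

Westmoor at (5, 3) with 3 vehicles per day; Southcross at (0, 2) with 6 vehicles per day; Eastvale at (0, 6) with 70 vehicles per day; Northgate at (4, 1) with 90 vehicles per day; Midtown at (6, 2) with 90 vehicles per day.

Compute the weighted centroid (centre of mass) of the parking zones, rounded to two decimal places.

(3.53, 2.75)

The minimiser of Σwᵢ‖p−pᵢ‖² is the weighted centroid p* = (Σwᵢpᵢ)/(Σwᵢ).
Σwᵢ = 259.
Σwᵢxᵢ = 3·5 + 6·0 + 70·0 + 90·4 + 90·6 = 915.
Σwᵢyᵢ = 3·3 + 6·2 + 70·6 + 90·1 + 90·2 = 711.
x* = 915/259 = 3.53, y* = 711/259 = 2.75.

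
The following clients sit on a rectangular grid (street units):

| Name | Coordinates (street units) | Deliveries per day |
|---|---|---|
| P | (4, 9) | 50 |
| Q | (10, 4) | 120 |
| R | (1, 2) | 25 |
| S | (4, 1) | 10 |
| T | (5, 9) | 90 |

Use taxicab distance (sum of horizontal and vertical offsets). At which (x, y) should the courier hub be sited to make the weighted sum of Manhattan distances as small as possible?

(5, 4)

Manhattan distance separates: Σwᵢ(|x−xᵢ|+|y−yᵢ|) = Σwᵢ|x−xᵢ| + Σwᵢ|y−yᵢ|, so x and y are optimised independently as 1-D weighted medians.
Total weight W = 295; half = 147.5.
x-coordinate, sorted with cumulative weight:
  x=1 (R, w=25) cum 25
  x=4 (P, w=50) cum 75
  x=4 (S, w=10) cum 85
  x=5 (T, w=90) cum 175  ← median
  x=10 (Q, w=120) cum 295
⇒ x* = 5
y-coordinate, sorted with cumulative weight:
  y=1 (S, w=10) cum 10
  y=2 (R, w=25) cum 35
  y=4 (Q, w=120) cum 155  ← median
  y=9 (P, w=50) cum 205
  y=9 (T, w=90) cum 295
⇒ y* = 4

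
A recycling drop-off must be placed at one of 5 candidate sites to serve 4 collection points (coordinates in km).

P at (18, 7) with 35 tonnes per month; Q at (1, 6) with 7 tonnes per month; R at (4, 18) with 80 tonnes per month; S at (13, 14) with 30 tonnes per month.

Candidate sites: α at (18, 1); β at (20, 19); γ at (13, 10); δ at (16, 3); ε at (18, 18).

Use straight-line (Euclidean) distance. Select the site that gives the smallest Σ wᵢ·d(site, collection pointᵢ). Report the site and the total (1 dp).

Total weighted distance at each candidate:
  α (18, 1): total = 2513.7
  β (20, 19): total = 2127.5
  γ (13, 10): total = 1376.0
  δ (16, 3): total = 2142.4
  ε (18, 18): total = 1842.8
Minimum is at γ with total 1376.0 km.

γ, total 1376.0 km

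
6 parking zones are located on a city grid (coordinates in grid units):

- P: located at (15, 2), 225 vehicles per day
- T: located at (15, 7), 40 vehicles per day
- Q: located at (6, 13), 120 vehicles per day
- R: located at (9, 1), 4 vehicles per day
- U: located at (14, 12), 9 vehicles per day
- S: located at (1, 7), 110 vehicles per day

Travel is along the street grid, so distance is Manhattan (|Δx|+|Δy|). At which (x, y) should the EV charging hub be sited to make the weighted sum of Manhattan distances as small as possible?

Manhattan distance separates: Σwᵢ(|x−xᵢ|+|y−yᵢ|) = Σwᵢ|x−xᵢ| + Σwᵢ|y−yᵢ|, so x and y are optimised independently as 1-D weighted medians.
Total weight W = 508; half = 254.
x-coordinate, sorted with cumulative weight:
  x=1 (S, w=110) cum 110
  x=6 (Q, w=120) cum 230
  x=9 (R, w=4) cum 234
  x=14 (U, w=9) cum 243
  x=15 (P, w=225) cum 468  ← median
  x=15 (T, w=40) cum 508
⇒ x* = 15
y-coordinate, sorted with cumulative weight:
  y=1 (R, w=4) cum 4
  y=2 (P, w=225) cum 229
  y=7 (T, w=40) cum 269  ← median
  y=7 (S, w=110) cum 379
  y=12 (U, w=9) cum 388
  y=13 (Q, w=120) cum 508
⇒ y* = 7

(15, 7)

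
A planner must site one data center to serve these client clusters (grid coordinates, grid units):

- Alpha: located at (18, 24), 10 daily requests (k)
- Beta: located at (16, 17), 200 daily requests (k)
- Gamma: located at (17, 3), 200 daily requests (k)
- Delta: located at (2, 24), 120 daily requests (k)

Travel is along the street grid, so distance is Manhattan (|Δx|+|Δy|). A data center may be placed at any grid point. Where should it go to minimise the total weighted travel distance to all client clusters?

Manhattan distance separates: Σwᵢ(|x−xᵢ|+|y−yᵢ|) = Σwᵢ|x−xᵢ| + Σwᵢ|y−yᵢ|, so x and y are optimised independently as 1-D weighted medians.
Total weight W = 530; half = 265.
x-coordinate, sorted with cumulative weight:
  x=2 (Delta, w=120) cum 120
  x=16 (Beta, w=200) cum 320  ← median
  x=17 (Gamma, w=200) cum 520
  x=18 (Alpha, w=10) cum 530
⇒ x* = 16
y-coordinate, sorted with cumulative weight:
  y=3 (Gamma, w=200) cum 200
  y=17 (Beta, w=200) cum 400  ← median
  y=24 (Alpha, w=10) cum 410
  y=24 (Delta, w=120) cum 530
⇒ y* = 17

(16, 17)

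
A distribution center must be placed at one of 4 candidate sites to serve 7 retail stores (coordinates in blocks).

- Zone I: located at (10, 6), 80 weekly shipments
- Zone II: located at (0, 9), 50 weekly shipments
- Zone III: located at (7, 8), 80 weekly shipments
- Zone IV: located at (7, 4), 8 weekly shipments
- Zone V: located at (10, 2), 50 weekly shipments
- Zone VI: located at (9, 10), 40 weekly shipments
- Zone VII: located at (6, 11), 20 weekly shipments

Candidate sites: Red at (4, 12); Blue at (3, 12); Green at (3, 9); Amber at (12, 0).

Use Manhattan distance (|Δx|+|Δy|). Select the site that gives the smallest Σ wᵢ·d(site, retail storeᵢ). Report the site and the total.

Green, total 2502 blocks

Total weighted distance at each candidate:
  Red (4, 12): total = 3098
  Blue (3, 12): total = 3326
  Green (3, 9): total = 2502
  Amber (12, 0): total = 3862
Minimum is at Green with total 2502 blocks.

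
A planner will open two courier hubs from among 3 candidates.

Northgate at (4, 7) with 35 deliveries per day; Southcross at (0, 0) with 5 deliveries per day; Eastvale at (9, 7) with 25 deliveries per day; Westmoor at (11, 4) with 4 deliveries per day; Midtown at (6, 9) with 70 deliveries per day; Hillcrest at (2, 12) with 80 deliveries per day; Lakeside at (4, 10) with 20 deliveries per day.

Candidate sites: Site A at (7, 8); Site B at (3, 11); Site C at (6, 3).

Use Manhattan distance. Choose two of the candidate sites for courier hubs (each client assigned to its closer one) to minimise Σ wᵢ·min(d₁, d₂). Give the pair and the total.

Evaluate every pair (each demand assigned to the nearer of the two):
  {Site A, Site B}: total = 657
  {Site B, Site C}: total = 969
  {Site A, Site C}: total = 1244
Best pair: {Site A, Site B} with total 657.

{Site A, Site B}, total 657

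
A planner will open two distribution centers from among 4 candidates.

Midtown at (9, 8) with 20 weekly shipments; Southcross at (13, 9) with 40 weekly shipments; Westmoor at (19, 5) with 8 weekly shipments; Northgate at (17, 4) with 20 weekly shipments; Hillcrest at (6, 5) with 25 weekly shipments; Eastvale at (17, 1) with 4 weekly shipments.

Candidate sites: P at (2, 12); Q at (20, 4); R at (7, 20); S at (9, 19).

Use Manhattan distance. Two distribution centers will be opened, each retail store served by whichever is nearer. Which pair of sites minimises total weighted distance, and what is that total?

{P, Q}, total 1075

Evaluate every pair (each demand assigned to the nearer of the two):
  {P, Q}: total = 1075
  {Q, S}: total = 1175
  {Q, R}: total = 1235
  {P, R}: total = 1811
  {P, S}: total = 1811
  {R, S}: total = 1936
Best pair: {P, Q} with total 1075.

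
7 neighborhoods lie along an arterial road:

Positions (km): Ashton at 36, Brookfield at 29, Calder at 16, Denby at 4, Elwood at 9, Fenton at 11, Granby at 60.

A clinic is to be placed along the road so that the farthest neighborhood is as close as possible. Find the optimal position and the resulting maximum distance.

location 32, max distance 28

The 1-center on a line is the midpoint of the two extreme points: leftmost at 4, rightmost at 60.
Optimal location = (4 + 60)/2 = 32; maximum distance = (60 − 4)/2 = 28.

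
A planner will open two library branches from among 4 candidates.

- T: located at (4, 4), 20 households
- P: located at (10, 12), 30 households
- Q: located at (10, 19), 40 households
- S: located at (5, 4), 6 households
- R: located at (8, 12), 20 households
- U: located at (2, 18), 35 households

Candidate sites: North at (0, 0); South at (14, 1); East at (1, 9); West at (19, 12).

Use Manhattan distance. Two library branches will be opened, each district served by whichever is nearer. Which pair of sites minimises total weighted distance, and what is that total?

Evaluate every pair (each demand assigned to the nearer of the two):
  {East, West}: total = 1674
  {North, East}: total = 1884
  {South, East}: total = 1884
  {North, West}: total = 2044
  {South, West}: total = 2267
  {North, South}: total = 2584
Best pair: {East, West} with total 1674.

{East, West}, total 1674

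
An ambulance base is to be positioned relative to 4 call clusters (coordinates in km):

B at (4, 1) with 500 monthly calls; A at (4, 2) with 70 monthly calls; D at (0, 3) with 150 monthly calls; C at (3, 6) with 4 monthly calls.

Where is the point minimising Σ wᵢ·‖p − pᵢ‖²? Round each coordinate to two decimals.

(3.17, 1.54)

The minimiser of Σwᵢ‖p−pᵢ‖² is the weighted centroid p* = (Σwᵢpᵢ)/(Σwᵢ).
Σwᵢ = 724.
Σwᵢxᵢ = 500·4 + 70·4 + 150·0 + 4·3 = 2292.
Σwᵢyᵢ = 500·1 + 70·2 + 150·3 + 4·6 = 1114.
x* = 2292/724 = 3.17, y* = 1114/724 = 1.54.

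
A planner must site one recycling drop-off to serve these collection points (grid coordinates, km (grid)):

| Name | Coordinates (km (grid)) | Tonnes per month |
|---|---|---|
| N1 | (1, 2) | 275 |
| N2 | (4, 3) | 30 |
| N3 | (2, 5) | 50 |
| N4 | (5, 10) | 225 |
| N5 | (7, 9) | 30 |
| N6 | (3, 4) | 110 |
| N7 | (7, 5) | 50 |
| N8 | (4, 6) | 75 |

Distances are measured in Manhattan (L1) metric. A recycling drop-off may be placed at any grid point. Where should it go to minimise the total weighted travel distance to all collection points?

(3, 5)

Manhattan distance separates: Σwᵢ(|x−xᵢ|+|y−yᵢ|) = Σwᵢ|x−xᵢ| + Σwᵢ|y−yᵢ|, so x and y are optimised independently as 1-D weighted medians.
Total weight W = 845; half = 422.5.
x-coordinate, sorted with cumulative weight:
  x=1 (N1, w=275) cum 275
  x=2 (N3, w=50) cum 325
  x=3 (N6, w=110) cum 435  ← median
  x=4 (N2, w=30) cum 465
  x=4 (N8, w=75) cum 540
  x=5 (N4, w=225) cum 765
  x=7 (N5, w=30) cum 795
  x=7 (N7, w=50) cum 845
⇒ x* = 3
y-coordinate, sorted with cumulative weight:
  y=2 (N1, w=275) cum 275
  y=3 (N2, w=30) cum 305
  y=4 (N6, w=110) cum 415
  y=5 (N3, w=50) cum 465  ← median
  y=5 (N7, w=50) cum 515
  y=6 (N8, w=75) cum 590
  y=9 (N5, w=30) cum 620
  y=10 (N4, w=225) cum 845
⇒ y* = 5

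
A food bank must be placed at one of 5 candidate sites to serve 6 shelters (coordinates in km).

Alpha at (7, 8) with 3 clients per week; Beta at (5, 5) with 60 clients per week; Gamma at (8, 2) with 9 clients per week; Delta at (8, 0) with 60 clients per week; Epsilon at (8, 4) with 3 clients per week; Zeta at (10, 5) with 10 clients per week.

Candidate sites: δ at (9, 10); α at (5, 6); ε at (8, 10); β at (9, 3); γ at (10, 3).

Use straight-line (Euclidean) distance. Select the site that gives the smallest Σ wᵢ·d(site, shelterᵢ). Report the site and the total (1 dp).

Total weighted distance at each candidate:
  δ (9, 10): total = 1137.5
  α (5, 6): total = 577.8
  ε (8, 10): total = 1100.4
  β (9, 3): total = 513.6
  γ (10, 3): total = 603.8
Minimum is at β with total 513.6 km.

β, total 513.6 km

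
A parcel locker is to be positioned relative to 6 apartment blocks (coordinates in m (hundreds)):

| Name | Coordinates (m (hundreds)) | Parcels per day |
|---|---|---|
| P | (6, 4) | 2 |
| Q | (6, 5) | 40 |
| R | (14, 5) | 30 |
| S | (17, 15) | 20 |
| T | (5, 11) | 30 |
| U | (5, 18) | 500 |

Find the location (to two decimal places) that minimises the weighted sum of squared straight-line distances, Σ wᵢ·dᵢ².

(5.89, 16.06)

The minimiser of Σwᵢ‖p−pᵢ‖² is the weighted centroid p* = (Σwᵢpᵢ)/(Σwᵢ).
Σwᵢ = 622.
Σwᵢxᵢ = 2·6 + 40·6 + 30·14 + 20·17 + 30·5 + 500·5 = 3662.
Σwᵢyᵢ = 2·4 + 40·5 + 30·5 + 20·15 + 30·11 + 500·18 = 9988.
x* = 3662/622 = 5.89, y* = 9988/622 = 16.06.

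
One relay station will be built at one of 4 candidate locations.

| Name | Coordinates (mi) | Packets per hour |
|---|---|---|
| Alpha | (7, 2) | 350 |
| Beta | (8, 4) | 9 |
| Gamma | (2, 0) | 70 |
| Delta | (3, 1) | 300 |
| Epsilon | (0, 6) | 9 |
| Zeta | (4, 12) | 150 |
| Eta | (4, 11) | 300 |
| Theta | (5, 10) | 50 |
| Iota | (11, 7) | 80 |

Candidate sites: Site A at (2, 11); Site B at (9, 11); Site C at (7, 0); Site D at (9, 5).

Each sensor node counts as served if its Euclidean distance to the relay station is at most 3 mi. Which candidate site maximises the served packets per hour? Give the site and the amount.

Coverage radius r = 3 mi; a point is covered iff (Δx)²+(Δy)² ≤ 3² = 9.
  Site A (2, 11): covers {Zeta, Eta} → 450
  Site B (9, 11): covers {none} → 0
  Site C (7, 0): covers {Alpha} → 350
  Site D (9, 5): covers {Beta, Iota} → 89
Maximum coverage at Site A: 450 packets per hour.

Site A, covering 450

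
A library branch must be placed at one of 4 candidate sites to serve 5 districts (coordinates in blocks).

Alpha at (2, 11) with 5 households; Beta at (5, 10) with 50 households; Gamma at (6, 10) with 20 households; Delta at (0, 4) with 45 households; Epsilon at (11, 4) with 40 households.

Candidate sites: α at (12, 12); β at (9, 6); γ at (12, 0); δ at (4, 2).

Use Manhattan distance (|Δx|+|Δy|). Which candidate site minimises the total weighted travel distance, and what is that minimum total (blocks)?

β, total 1255 blocks

Total weighted distance at each candidate:
  α (12, 12): total = 1925
  β (9, 6): total = 1255
  γ (12, 0): total = 2195
  δ (4, 2): total = 1335
Minimum is at β with total 1255 blocks.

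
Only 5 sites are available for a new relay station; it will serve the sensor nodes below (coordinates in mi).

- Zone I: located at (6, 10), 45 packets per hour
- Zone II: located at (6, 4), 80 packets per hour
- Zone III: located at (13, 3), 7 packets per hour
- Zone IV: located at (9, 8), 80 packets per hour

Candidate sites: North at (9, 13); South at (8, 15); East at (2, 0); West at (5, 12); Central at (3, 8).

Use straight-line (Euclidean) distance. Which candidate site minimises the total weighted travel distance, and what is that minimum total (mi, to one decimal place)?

Central, total 1120.5 mi

Total weighted distance at each candidate:
  North (9, 13): total = 1425.3
  South (8, 15): total = 1793.4
  East (2, 0): total = 1867.4
  West (5, 12): total = 1282.4
  Central (3, 8): total = 1120.5
Minimum is at Central with total 1120.5 mi.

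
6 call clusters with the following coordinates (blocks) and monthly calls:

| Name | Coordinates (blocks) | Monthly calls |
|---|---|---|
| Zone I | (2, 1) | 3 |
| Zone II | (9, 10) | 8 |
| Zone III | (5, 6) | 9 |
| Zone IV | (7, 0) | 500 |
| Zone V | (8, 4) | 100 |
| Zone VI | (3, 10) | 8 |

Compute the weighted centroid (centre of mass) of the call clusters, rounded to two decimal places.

The minimiser of Σwᵢ‖p−pᵢ‖² is the weighted centroid p* = (Σwᵢpᵢ)/(Σwᵢ).
Σwᵢ = 628.
Σwᵢxᵢ = 3·2 + 8·9 + 9·5 + 500·7 + 100·8 + 8·3 = 4447.
Σwᵢyᵢ = 3·1 + 8·10 + 9·6 + 500·0 + 100·4 + 8·10 = 617.
x* = 4447/628 = 7.08, y* = 617/628 = 0.98.

(7.08, 0.98)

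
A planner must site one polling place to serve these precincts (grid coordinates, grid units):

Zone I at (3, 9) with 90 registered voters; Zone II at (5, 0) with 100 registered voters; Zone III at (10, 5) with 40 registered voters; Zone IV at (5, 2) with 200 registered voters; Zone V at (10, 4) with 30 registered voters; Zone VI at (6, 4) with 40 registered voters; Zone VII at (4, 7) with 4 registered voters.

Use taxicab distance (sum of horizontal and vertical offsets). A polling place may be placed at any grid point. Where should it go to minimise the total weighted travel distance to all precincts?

(5, 2)

Manhattan distance separates: Σwᵢ(|x−xᵢ|+|y−yᵢ|) = Σwᵢ|x−xᵢ| + Σwᵢ|y−yᵢ|, so x and y are optimised independently as 1-D weighted medians.
Total weight W = 504; half = 252.
x-coordinate, sorted with cumulative weight:
  x=3 (Zone I, w=90) cum 90
  x=4 (Zone VII, w=4) cum 94
  x=5 (Zone II, w=100) cum 194
  x=5 (Zone IV, w=200) cum 394  ← median
  x=6 (Zone VI, w=40) cum 434
  x=10 (Zone III, w=40) cum 474
  x=10 (Zone V, w=30) cum 504
⇒ x* = 5
y-coordinate, sorted with cumulative weight:
  y=0 (Zone II, w=100) cum 100
  y=2 (Zone IV, w=200) cum 300  ← median
  y=4 (Zone V, w=30) cum 330
  y=4 (Zone VI, w=40) cum 370
  y=5 (Zone III, w=40) cum 410
  y=7 (Zone VII, w=4) cum 414
  y=9 (Zone I, w=90) cum 504
⇒ y* = 2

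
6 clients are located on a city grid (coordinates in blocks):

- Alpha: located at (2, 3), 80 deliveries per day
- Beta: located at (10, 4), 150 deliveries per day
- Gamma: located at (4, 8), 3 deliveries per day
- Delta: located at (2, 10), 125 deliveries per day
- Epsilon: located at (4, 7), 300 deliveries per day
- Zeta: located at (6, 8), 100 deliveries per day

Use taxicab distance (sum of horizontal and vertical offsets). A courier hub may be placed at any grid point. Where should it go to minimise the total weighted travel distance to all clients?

Manhattan distance separates: Σwᵢ(|x−xᵢ|+|y−yᵢ|) = Σwᵢ|x−xᵢ| + Σwᵢ|y−yᵢ|, so x and y are optimised independently as 1-D weighted medians.
Total weight W = 758; half = 379.
x-coordinate, sorted with cumulative weight:
  x=2 (Alpha, w=80) cum 80
  x=2 (Delta, w=125) cum 205
  x=4 (Gamma, w=3) cum 208
  x=4 (Epsilon, w=300) cum 508  ← median
  x=6 (Zeta, w=100) cum 608
  x=10 (Beta, w=150) cum 758
⇒ x* = 4
y-coordinate, sorted with cumulative weight:
  y=3 (Alpha, w=80) cum 80
  y=4 (Beta, w=150) cum 230
  y=7 (Epsilon, w=300) cum 530  ← median
  y=8 (Gamma, w=3) cum 533
  y=8 (Zeta, w=100) cum 633
  y=10 (Delta, w=125) cum 758
⇒ y* = 7

(4, 7)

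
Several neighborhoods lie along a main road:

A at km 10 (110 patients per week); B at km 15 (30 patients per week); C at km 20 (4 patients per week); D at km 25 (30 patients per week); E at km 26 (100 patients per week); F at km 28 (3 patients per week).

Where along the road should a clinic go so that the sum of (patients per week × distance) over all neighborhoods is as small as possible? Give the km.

For a sum of weighted absolute distances on a line, the optimum is the weighted median (not the mean). Total weight W = 277; half-weight = 138.5.
Sort by position and accumulate weight:
  km 10 (A, w=110) → cum 110
  km 15 (B, w=30) → cum 140  ≥ 138.5 → median here
  km 20 (C, w=4) → cum 144
  km 25 (D, w=30) → cum 174
  km 26 (E, w=100) → cum 274
  km 28 (F, w=3) → cum 277
Optimal location: km 15.

x = 15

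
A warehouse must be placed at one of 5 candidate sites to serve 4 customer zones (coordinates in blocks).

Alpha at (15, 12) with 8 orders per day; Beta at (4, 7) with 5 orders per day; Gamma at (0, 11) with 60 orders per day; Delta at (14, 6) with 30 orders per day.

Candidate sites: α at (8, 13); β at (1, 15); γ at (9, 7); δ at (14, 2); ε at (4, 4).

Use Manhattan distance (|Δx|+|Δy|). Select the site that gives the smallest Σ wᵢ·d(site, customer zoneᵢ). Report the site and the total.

γ, total 1073 blocks

Total weighted distance at each candidate:
  α (8, 13): total = 1104
  β (1, 15): total = 1151
  γ (9, 7): total = 1073
  δ (14, 2): total = 1663
  ε (4, 4): total = 1187
Minimum is at γ with total 1073 blocks.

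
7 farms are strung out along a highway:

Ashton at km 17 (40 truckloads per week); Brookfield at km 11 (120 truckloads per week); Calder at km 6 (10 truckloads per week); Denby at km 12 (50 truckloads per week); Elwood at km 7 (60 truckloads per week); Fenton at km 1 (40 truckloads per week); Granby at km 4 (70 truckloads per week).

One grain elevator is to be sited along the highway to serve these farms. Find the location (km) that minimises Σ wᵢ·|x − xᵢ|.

x = 11

For a sum of weighted absolute distances on a line, the optimum is the weighted median (not the mean). Total weight W = 390; half-weight = 195.
Sort by position and accumulate weight:
  km 1 (Fenton, w=40) → cum 40
  km 4 (Granby, w=70) → cum 110
  km 6 (Calder, w=10) → cum 120
  km 7 (Elwood, w=60) → cum 180
  km 11 (Brookfield, w=120) → cum 300  ≥ 195 → median here
  km 12 (Denby, w=50) → cum 350
  km 17 (Ashton, w=40) → cum 390
Optimal location: km 11.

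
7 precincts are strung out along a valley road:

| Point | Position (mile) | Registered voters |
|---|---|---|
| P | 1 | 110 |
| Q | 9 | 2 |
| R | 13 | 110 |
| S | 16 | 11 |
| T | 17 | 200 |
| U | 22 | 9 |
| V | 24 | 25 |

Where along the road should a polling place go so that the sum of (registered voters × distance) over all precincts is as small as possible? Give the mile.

For a sum of weighted absolute distances on a line, the optimum is the weighted median (not the mean). Total weight W = 467; half-weight = 233.5.
Sort by position and accumulate weight:
  mile 1 (P, w=110) → cum 110
  mile 9 (Q, w=2) → cum 112
  mile 13 (R, w=110) → cum 222
  mile 16 (S, w=11) → cum 233
  mile 17 (T, w=200) → cum 433  ≥ 233.5 → median here
  mile 22 (U, w=9) → cum 442
  mile 24 (V, w=25) → cum 467
Optimal location: mile 17.

x = 17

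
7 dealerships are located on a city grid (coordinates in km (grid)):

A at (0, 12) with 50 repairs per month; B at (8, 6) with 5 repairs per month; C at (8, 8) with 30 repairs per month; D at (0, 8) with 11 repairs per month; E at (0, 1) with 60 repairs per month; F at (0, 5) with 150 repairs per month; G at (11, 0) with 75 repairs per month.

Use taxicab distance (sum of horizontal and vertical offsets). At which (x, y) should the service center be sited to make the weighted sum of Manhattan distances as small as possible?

(0, 5)

Manhattan distance separates: Σwᵢ(|x−xᵢ|+|y−yᵢ|) = Σwᵢ|x−xᵢ| + Σwᵢ|y−yᵢ|, so x and y are optimised independently as 1-D weighted medians.
Total weight W = 381; half = 190.5.
x-coordinate, sorted with cumulative weight:
  x=0 (A, w=50) cum 50
  x=0 (D, w=11) cum 61
  x=0 (E, w=60) cum 121
  x=0 (F, w=150) cum 271  ← median
  x=8 (B, w=5) cum 276
  x=8 (C, w=30) cum 306
  x=11 (G, w=75) cum 381
⇒ x* = 0
y-coordinate, sorted with cumulative weight:
  y=0 (G, w=75) cum 75
  y=1 (E, w=60) cum 135
  y=5 (F, w=150) cum 285  ← median
  y=6 (B, w=5) cum 290
  y=8 (C, w=30) cum 320
  y=8 (D, w=11) cum 331
  y=12 (A, w=50) cum 381
⇒ y* = 5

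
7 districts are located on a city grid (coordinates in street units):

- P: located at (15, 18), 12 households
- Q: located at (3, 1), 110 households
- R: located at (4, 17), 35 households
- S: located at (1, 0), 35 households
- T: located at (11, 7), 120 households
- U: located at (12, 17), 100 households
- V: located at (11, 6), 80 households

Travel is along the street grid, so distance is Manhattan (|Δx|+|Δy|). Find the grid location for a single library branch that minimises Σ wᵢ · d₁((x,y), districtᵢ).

(11, 7)

Manhattan distance separates: Σwᵢ(|x−xᵢ|+|y−yᵢ|) = Σwᵢ|x−xᵢ| + Σwᵢ|y−yᵢ|, so x and y are optimised independently as 1-D weighted medians.
Total weight W = 492; half = 246.
x-coordinate, sorted with cumulative weight:
  x=1 (S, w=35) cum 35
  x=3 (Q, w=110) cum 145
  x=4 (R, w=35) cum 180
  x=11 (T, w=120) cum 300  ← median
  x=11 (V, w=80) cum 380
  x=12 (U, w=100) cum 480
  x=15 (P, w=12) cum 492
⇒ x* = 11
y-coordinate, sorted with cumulative weight:
  y=0 (S, w=35) cum 35
  y=1 (Q, w=110) cum 145
  y=6 (V, w=80) cum 225
  y=7 (T, w=120) cum 345  ← median
  y=17 (R, w=35) cum 380
  y=17 (U, w=100) cum 480
  y=18 (P, w=12) cum 492
⇒ y* = 7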